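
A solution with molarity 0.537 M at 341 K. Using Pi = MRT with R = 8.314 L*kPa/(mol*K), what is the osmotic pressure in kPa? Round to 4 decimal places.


Osmotic pressure (van't Hoff): Pi = M*R*T.
RT = 8.314 * 341 = 2835.074
Pi = 0.537 * 2835.074
Pi = 1522.434738 kPa, rounded to 4 dp:

1522.4347 kPa


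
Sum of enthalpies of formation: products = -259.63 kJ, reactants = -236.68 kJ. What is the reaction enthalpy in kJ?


dH_rxn = sum(dH_f products) - sum(dH_f reactants)
dH_rxn = -259.63 - (-236.68)
dH_rxn = -22.95 kJ:

-22.95 kJ


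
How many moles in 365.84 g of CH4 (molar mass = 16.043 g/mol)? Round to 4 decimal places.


n = mass / M
n = 365.84 / 16.043
n = 22.80371502 mol, rounded to 4 dp:

22.8037 mol


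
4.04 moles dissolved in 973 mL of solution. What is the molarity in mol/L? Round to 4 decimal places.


Convert volume to liters: V_L = V_mL / 1000.
V_L = 973 / 1000 = 0.973 L
M = n / V_L = 4.04 / 0.973
M = 4.15210689 mol/L, rounded to 4 dp:

4.1521 mol/L


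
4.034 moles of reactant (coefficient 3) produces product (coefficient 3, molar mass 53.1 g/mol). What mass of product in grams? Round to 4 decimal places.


Use the coefficient ratio to convert reactant moles to product moles, then multiply by the product's molar mass.
moles_P = moles_R * (coeff_P / coeff_R) = 4.034 * (3/3) = 4.034
mass_P = moles_P * M_P = 4.034 * 53.1
mass_P = 214.2054 g, rounded to 4 dp:

214.2054 g


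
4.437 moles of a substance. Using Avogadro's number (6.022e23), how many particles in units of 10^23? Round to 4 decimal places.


N = n * NA, then divide by 1e23 for the requested units.
N / 1e23 = n * 6.022
N / 1e23 = 4.437 * 6.022
N / 1e23 = 26.719614, rounded to 4 dp:

26.7196


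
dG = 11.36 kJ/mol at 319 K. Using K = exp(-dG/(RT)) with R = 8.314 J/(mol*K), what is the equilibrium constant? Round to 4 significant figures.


dG is in kJ/mol; multiply by 1000 to match R in J/(mol*K).
RT = 8.314 * 319 = 2652.166 J/mol
exponent = -dG*1000 / (RT) = -(11.36*1000) / 2652.166 = -4.28329147
K = exp(-4.28329147)
K = 0.013797174, rounded to 4 significant figures:

0.01380


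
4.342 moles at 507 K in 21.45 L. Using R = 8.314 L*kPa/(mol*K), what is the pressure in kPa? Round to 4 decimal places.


PV = nRT, solve for P = nRT / V.
nRT = 4.342 * 8.314 * 507 = 18302.3897
P = 18302.3897 / 21.45
P = 853.25826107 kPa, rounded to 4 dp:

853.2583 kPa


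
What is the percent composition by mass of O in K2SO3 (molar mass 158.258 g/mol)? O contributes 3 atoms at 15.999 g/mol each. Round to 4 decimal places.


pct = 100 * (n_elem * M_elem) / M_total
mass_contribution = 3 * 15.999 = 47.997 g/mol
pct = 100 * 47.997 / 158.258
pct = 30.32832463 %, rounded to 4 dp:

30.3283 %


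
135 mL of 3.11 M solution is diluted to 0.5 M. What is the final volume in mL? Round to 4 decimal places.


Dilution: M1*V1 = M2*V2, solve for V2.
V2 = M1*V1 / M2
V2 = 3.11 * 135 / 0.5
V2 = 419.85 / 0.5
V2 = 839.7 mL, rounded to 4 dp:

839.7000 mL


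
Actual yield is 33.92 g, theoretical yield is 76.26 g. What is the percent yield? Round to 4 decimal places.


% yield = 100 * actual / theoretical
% yield = 100 * 33.92 / 76.26
% yield = 44.47941254 %, rounded to 4 dp:

44.4794 %


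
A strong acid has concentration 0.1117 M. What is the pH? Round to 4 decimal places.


A strong acid dissociates completely, so [H+] equals the given concentration.
pH = -log10([H+]) = -log10(0.1117)
pH = 0.95194683, rounded to 4 dp:

0.9519


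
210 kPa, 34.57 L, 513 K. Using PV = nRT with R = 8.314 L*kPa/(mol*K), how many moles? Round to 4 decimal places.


PV = nRT, solve for n = PV / (RT).
PV = 210 * 34.57 = 7259.7
RT = 8.314 * 513 = 4265.082
n = 7259.7 / 4265.082
n = 1.70212437 mol, rounded to 4 dp:

1.7021 mol


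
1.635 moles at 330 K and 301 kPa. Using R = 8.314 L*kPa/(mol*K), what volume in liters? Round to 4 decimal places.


PV = nRT, solve for V = nRT / P.
nRT = 1.635 * 8.314 * 330 = 4485.8187
V = 4485.8187 / 301
V = 14.90305216 L, rounded to 4 dp:

14.9031 L


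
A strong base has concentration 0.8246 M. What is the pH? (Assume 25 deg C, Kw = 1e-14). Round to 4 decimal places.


A strong base dissociates completely, so [OH-] equals the given concentration.
pOH = -log10([OH-]) = -log10(0.8246) = 0.083757
pH = 14 - pOH = 14 - 0.083757
pH = 13.916243, rounded to 4 dp:

13.9162


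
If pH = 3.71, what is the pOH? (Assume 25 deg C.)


At 25 deg C, pH + pOH = 14.
pOH = 14 - pH = 14 - 3.71
pOH = 10.29:

10.29


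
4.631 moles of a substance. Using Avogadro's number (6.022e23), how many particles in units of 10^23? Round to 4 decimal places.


N = n * NA, then divide by 1e23 for the requested units.
N / 1e23 = n * 6.022
N / 1e23 = 4.631 * 6.022
N / 1e23 = 27.887882, rounded to 4 dp:

27.8879


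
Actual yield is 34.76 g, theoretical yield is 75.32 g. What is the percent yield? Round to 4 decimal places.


% yield = 100 * actual / theoretical
% yield = 100 * 34.76 / 75.32
% yield = 46.14976102 %, rounded to 4 dp:

46.1498 %


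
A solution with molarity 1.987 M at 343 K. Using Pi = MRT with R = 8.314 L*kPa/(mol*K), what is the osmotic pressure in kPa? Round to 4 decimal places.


Osmotic pressure (van't Hoff): Pi = M*R*T.
RT = 8.314 * 343 = 2851.702
Pi = 1.987 * 2851.702
Pi = 5666.331874 kPa, rounded to 4 dp:

5666.3319 kPa


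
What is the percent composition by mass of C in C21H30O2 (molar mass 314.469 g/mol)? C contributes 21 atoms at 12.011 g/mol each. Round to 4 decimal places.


pct = 100 * (n_elem * M_elem) / M_total
mass_contribution = 21 * 12.011 = 252.231 g/mol
pct = 100 * 252.231 / 314.469
pct = 80.20854202 %, rounded to 4 dp:

80.2085 %


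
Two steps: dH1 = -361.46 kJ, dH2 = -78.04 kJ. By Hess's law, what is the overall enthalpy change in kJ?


Hess's law: enthalpy is a state function, so add the step enthalpies.
dH_total = dH1 + dH2 = -361.46 + (-78.04)
dH_total = -439.5 kJ:

-439.50 kJ


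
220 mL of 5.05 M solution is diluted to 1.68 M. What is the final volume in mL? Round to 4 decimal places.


Dilution: M1*V1 = M2*V2, solve for V2.
V2 = M1*V1 / M2
V2 = 5.05 * 220 / 1.68
V2 = 1111.0 / 1.68
V2 = 661.30952381 mL, rounded to 4 dp:

661.3095 mL


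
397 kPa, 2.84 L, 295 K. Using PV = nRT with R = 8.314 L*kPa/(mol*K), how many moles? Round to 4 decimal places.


PV = nRT, solve for n = PV / (RT).
PV = 397 * 2.84 = 1127.48
RT = 8.314 * 295 = 2452.63
n = 1127.48 / 2452.63
n = 0.45970244 mol, rounded to 4 dp:

0.4597 mol


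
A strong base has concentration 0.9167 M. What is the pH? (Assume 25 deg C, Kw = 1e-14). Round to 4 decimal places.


A strong base dissociates completely, so [OH-] equals the given concentration.
pOH = -log10([OH-]) = -log10(0.9167) = 0.037773
pH = 14 - pOH = 14 - 0.037773
pH = 13.962227, rounded to 4 dp:

13.9622


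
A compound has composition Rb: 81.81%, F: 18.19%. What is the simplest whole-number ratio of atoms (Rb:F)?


Assume 100 g of compound, divide each mass% by atomic mass to get moles, then normalize by the smallest to get a raw atom ratio.
Moles per 100 g: Rb: 81.81/85.468 = 0.9572, F: 18.19/18.998 = 0.9575
Raw ratio (divide by min = 0.9572): Rb: 1.0, F: 1.0
Multiply by 1 to clear fractions: Rb: 1.0 ~= 1, F: 1.0 ~= 1
Reduce by GCD to get the simplest whole-number ratio:

1:1


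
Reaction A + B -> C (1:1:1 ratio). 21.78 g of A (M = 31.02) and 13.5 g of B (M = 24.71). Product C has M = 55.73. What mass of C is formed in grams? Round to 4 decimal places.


Find moles of each reactant; the smaller value is the limiting reagent in a 1:1:1 reaction, so moles_C equals moles of the limiter.
n_A = mass_A / M_A = 21.78 / 31.02 = 0.702128 mol
n_B = mass_B / M_B = 13.5 / 24.71 = 0.546338 mol
Limiting reagent: B (smaller), n_limiting = 0.546338 mol
mass_C = n_limiting * M_C = 0.546338 * 55.73
mass_C = 30.44741674 g, rounded to 4 dp:

30.4474 g


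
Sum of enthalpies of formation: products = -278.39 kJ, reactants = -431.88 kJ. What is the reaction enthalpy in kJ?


dH_rxn = sum(dH_f products) - sum(dH_f reactants)
dH_rxn = -278.39 - (-431.88)
dH_rxn = 153.49 kJ:

153.49 kJ


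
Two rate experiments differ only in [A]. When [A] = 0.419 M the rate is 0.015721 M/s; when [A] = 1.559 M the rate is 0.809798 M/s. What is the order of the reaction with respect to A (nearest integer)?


Rate is proportional to [A]^n, so rate2/rate1 = ([A]2/[A]1)^n. Take logs to solve for n.
rate2/rate1 = 0.809798 / 0.015721 = 51.5106
[A]2/[A]1 = 1.559 / 0.419 = 3.7208
n = ln(51.5106) / ln(3.7208) = 3.0
Nearest integer order:

3


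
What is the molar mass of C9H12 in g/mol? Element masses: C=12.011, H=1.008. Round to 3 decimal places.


M = sum(count * atomic_mass) over atoms.
M = 9*12.011 + 12*1.008
M = 108.099 + 12.096
M = 120.195 g/mol, rounded to 3 dp:

120.195 g/mol


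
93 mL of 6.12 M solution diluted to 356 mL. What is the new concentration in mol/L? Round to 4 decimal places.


Dilution: M1*V1 = M2*V2, solve for M2.
M2 = M1*V1 / V2
M2 = 6.12 * 93 / 356
M2 = 569.16 / 356
M2 = 1.59876404 mol/L, rounded to 4 dp:

1.5988 mol/L


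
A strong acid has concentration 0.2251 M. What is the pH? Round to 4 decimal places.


A strong acid dissociates completely, so [H+] equals the given concentration.
pH = -log10([H+]) = -log10(0.2251)
pH = 0.6476245, rounded to 4 dp:

0.6476


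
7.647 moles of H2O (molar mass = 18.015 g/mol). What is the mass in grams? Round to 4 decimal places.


mass = n * M
mass = 7.647 * 18.015
mass = 137.760705 g, rounded to 4 dp:

137.7607 g


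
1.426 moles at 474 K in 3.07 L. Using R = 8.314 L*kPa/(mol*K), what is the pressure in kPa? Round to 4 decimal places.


PV = nRT, solve for P = nRT / V.
nRT = 1.426 * 8.314 * 474 = 5619.6321
P = 5619.6321 / 3.07
P = 1830.49905537 kPa, rounded to 4 dp:

1830.4991 kPa


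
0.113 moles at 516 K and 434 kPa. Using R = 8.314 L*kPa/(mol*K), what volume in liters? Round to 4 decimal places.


PV = nRT, solve for V = nRT / P.
nRT = 0.113 * 8.314 * 516 = 484.7727
V = 484.7727 / 434
V = 1.11698779 L, rounded to 4 dp:

1.1170 L


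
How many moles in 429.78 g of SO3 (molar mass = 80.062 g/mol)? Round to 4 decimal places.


n = mass / M
n = 429.78 / 80.062
n = 5.36808973 mol, rounded to 4 dp:

5.3681 mol


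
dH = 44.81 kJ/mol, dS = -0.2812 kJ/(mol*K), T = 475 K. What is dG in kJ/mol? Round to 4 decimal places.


Gibbs: dG = dH - T*dS (consistent units, dS already in kJ/(mol*K)).
T*dS = 475 * -0.2812 = -133.57
dG = 44.81 - (-133.57)
dG = 178.38 kJ/mol, rounded to 4 dp:

178.3800 kJ/mol


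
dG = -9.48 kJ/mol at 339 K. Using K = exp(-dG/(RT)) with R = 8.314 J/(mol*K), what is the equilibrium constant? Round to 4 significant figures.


dG is in kJ/mol; multiply by 1000 to match R in J/(mol*K).
RT = 8.314 * 339 = 2818.446 J/mol
exponent = -dG*1000 / (RT) = -(-9.48*1000) / 2818.446 = 3.36355566
K = exp(3.36355566)
K = 28.891738, rounded to 4 significant figures:

28.89


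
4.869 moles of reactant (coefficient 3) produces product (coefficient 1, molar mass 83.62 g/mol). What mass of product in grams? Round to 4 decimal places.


Use the coefficient ratio to convert reactant moles to product moles, then multiply by the product's molar mass.
moles_P = moles_R * (coeff_P / coeff_R) = 4.869 * (1/3) = 1.623
mass_P = moles_P * M_P = 1.623 * 83.62
mass_P = 135.71526 g, rounded to 4 dp:

135.7153 g


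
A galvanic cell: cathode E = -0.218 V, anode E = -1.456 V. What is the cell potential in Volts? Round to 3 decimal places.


Standard cell potential: E_cell = E_cathode - E_anode.
E_cell = -0.218 - (-1.456)
E_cell = 1.238 V, rounded to 3 dp:

1.238 V


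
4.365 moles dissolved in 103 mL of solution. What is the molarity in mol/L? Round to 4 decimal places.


Convert volume to liters: V_L = V_mL / 1000.
V_L = 103 / 1000 = 0.103 L
M = n / V_L = 4.365 / 0.103
M = 42.37864078 mol/L, rounded to 4 dp:

42.3786 mol/L


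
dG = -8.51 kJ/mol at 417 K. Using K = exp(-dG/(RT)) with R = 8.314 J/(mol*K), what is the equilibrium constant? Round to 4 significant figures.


dG is in kJ/mol; multiply by 1000 to match R in J/(mol*K).
RT = 8.314 * 417 = 3466.938 J/mol
exponent = -dG*1000 / (RT) = -(-8.51*1000) / 3466.938 = 2.45461557
K = exp(2.45461557)
K = 11.641957, rounded to 4 significant figures:

11.64


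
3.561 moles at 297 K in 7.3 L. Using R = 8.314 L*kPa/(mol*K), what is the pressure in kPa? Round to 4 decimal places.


PV = nRT, solve for P = nRT / V.
nRT = 3.561 * 8.314 * 297 = 8793.0277
P = 8793.0277 / 7.3
P = 1204.52434247 kPa, rounded to 4 dp:

1204.5243 kPa


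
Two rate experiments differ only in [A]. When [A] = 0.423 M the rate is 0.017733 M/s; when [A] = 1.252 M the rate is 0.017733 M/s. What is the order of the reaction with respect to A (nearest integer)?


Rate is proportional to [A]^n, so rate2/rate1 = ([A]2/[A]1)^n. Take logs to solve for n.
rate2/rate1 = 0.017733 / 0.017733 = 1.0
[A]2/[A]1 = 1.252 / 0.423 = 2.9598
n = ln(1.0) / ln(2.9598) = 0.0
Nearest integer order:

0


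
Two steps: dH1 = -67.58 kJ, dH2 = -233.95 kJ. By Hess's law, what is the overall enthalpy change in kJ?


Hess's law: enthalpy is a state function, so add the step enthalpies.
dH_total = dH1 + dH2 = -67.58 + (-233.95)
dH_total = -301.53 kJ:

-301.53 kJ


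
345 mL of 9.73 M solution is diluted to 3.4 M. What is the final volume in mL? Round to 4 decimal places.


Dilution: M1*V1 = M2*V2, solve for V2.
V2 = M1*V1 / M2
V2 = 9.73 * 345 / 3.4
V2 = 3356.85 / 3.4
V2 = 987.30882353 mL, rounded to 4 dp:

987.3088 mL


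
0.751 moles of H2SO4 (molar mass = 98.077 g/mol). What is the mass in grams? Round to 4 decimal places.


mass = n * M
mass = 0.751 * 98.077
mass = 73.655827 g, rounded to 4 dp:

73.6558 g


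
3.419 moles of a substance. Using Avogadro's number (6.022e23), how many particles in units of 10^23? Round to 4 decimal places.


N = n * NA, then divide by 1e23 for the requested units.
N / 1e23 = n * 6.022
N / 1e23 = 3.419 * 6.022
N / 1e23 = 20.589218, rounded to 4 dp:

20.5892


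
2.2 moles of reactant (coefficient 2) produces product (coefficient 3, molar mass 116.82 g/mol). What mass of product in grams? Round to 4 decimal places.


Use the coefficient ratio to convert reactant moles to product moles, then multiply by the product's molar mass.
moles_P = moles_R * (coeff_P / coeff_R) = 2.2 * (3/2) = 3.3
mass_P = moles_P * M_P = 3.3 * 116.82
mass_P = 385.506 g, rounded to 4 dp:

385.5060 g


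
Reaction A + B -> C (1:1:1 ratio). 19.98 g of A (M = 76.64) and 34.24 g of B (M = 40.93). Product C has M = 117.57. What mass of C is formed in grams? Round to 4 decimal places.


Find moles of each reactant; the smaller value is the limiting reagent in a 1:1:1 reaction, so moles_C equals moles of the limiter.
n_A = mass_A / M_A = 19.98 / 76.64 = 0.260699 mol
n_B = mass_B / M_B = 34.24 / 40.93 = 0.83655 mol
Limiting reagent: A (smaller), n_limiting = 0.260699 mol
mass_C = n_limiting * M_C = 0.260699 * 117.57
mass_C = 30.65038143 g, rounded to 4 dp:

30.6504 g


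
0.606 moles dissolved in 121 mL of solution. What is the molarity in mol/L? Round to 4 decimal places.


Convert volume to liters: V_L = V_mL / 1000.
V_L = 121 / 1000 = 0.121 L
M = n / V_L = 0.606 / 0.121
M = 5.00826446 mol/L, rounded to 4 dp:

5.0083 mol/L


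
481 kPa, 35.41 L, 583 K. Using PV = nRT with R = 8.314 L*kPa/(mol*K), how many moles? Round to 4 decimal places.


PV = nRT, solve for n = PV / (RT).
PV = 481 * 35.41 = 17032.21
RT = 8.314 * 583 = 4847.062
n = 17032.21 / 4847.062
n = 3.51392452 mol, rounded to 4 dp:

3.5139 mol


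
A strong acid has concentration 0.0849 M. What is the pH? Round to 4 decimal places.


A strong acid dissociates completely, so [H+] equals the given concentration.
pH = -log10([H+]) = -log10(0.0849)
pH = 1.07109231, rounded to 4 dp:

1.0711


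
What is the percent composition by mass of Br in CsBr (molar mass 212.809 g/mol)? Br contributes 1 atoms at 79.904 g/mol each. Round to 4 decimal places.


pct = 100 * (n_elem * M_elem) / M_total
mass_contribution = 1 * 79.904 = 79.904 g/mol
pct = 100 * 79.904 / 212.809
pct = 37.54728418 %, rounded to 4 dp:

37.5473 %


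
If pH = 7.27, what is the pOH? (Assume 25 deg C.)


At 25 deg C, pH + pOH = 14.
pOH = 14 - pH = 14 - 7.27
pOH = 6.73:

6.73


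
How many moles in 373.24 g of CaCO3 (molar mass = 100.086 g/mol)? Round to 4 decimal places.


n = mass / M
n = 373.24 / 100.086
n = 3.72919289 mol, rounded to 4 dp:

3.7292 mol


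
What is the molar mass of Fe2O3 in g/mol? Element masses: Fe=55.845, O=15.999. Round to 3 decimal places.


M = sum(count * atomic_mass) over atoms.
M = 2*55.845 + 3*15.999
M = 111.69 + 47.997
M = 159.687 g/mol, rounded to 3 dp:

159.687 g/mol


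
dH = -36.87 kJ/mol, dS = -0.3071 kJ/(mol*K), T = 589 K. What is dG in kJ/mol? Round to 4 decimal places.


Gibbs: dG = dH - T*dS (consistent units, dS already in kJ/(mol*K)).
T*dS = 589 * -0.3071 = -180.8819
dG = -36.87 - (-180.8819)
dG = 144.0119 kJ/mol, rounded to 4 dp:

144.0119 kJ/mol


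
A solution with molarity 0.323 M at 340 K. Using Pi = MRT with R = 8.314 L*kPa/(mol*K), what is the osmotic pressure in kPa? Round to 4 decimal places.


Osmotic pressure (van't Hoff): Pi = M*R*T.
RT = 8.314 * 340 = 2826.76
Pi = 0.323 * 2826.76
Pi = 913.04348 kPa, rounded to 4 dp:

913.0435 kPa


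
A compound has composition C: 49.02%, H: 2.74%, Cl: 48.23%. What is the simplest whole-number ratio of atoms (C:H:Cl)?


Assume 100 g of compound, divide each mass% by atomic mass to get moles, then normalize by the smallest to get a raw atom ratio.
Moles per 100 g: C: 49.02/12.011 = 4.0813, H: 2.74/1.008 = 2.7183, Cl: 48.23/35.453 = 1.3604
Raw ratio (divide by min = 1.3604): C: 3.0, H: 1.998, Cl: 1.0
Multiply by 1 to clear fractions: C: 3.0 ~= 3, H: 1.998 ~= 2, Cl: 1.0 ~= 1
Reduce by GCD to get the simplest whole-number ratio:

3:2:1


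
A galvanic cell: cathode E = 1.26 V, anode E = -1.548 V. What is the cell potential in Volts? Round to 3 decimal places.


Standard cell potential: E_cell = E_cathode - E_anode.
E_cell = 1.26 - (-1.548)
E_cell = 2.808 V, rounded to 3 dp:

2.808 V


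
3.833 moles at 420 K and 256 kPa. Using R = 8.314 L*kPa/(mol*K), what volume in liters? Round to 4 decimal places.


PV = nRT, solve for V = nRT / P.
nRT = 3.833 * 8.314 * 420 = 13384.376
V = 13384.376 / 256
V = 52.28271875 L, rounded to 4 dp:

52.2827 L


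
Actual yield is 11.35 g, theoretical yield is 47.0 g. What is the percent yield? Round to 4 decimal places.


% yield = 100 * actual / theoretical
% yield = 100 * 11.35 / 47.0
% yield = 24.14893617 %, rounded to 4 dp:

24.1489 %


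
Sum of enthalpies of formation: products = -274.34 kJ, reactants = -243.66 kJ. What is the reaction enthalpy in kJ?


dH_rxn = sum(dH_f products) - sum(dH_f reactants)
dH_rxn = -274.34 - (-243.66)
dH_rxn = -30.68 kJ:

-30.68 kJ


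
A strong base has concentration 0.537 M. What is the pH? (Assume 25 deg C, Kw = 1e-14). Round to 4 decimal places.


A strong base dissociates completely, so [OH-] equals the given concentration.
pOH = -log10([OH-]) = -log10(0.537) = 0.270026
pH = 14 - pOH = 14 - 0.270026
pH = 13.729974, rounded to 4 dp:

13.7300


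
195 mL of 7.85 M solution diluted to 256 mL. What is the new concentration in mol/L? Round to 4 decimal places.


Dilution: M1*V1 = M2*V2, solve for M2.
M2 = M1*V1 / V2
M2 = 7.85 * 195 / 256
M2 = 1530.75 / 256
M2 = 5.97949219 mol/L, rounded to 4 dp:

5.9795 mol/L


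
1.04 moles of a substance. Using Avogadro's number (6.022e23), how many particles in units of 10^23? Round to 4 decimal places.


N = n * NA, then divide by 1e23 for the requested units.
N / 1e23 = n * 6.022
N / 1e23 = 1.04 * 6.022
N / 1e23 = 6.26288, rounded to 4 dp:

6.2629


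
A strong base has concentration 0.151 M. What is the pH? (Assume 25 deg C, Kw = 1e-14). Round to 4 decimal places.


A strong base dissociates completely, so [OH-] equals the given concentration.
pOH = -log10([OH-]) = -log10(0.151) = 0.821023
pH = 14 - pOH = 14 - 0.821023
pH = 13.178977, rounded to 4 dp:

13.1790


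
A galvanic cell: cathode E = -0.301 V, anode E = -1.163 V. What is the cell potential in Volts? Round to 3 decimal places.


Standard cell potential: E_cell = E_cathode - E_anode.
E_cell = -0.301 - (-1.163)
E_cell = 0.862 V, rounded to 3 dp:

0.862 V


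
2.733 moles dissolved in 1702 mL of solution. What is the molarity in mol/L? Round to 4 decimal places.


Convert volume to liters: V_L = V_mL / 1000.
V_L = 1702 / 1000 = 1.702 L
M = n / V_L = 2.733 / 1.702
M = 1.60575793 mol/L, rounded to 4 dp:

1.6058 mol/L


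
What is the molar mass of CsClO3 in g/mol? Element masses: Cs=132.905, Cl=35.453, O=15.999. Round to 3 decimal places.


M = sum(count * atomic_mass) over atoms.
M = 1*132.905 + 1*35.453 + 3*15.999
M = 132.905 + 35.453 + 47.997
M = 216.355 g/mol, rounded to 3 dp:

216.355 g/mol


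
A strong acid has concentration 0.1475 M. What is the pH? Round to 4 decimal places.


A strong acid dissociates completely, so [H+] equals the given concentration.
pH = -log10([H+]) = -log10(0.1475)
pH = 0.83120798, rounded to 4 dp:

0.8312


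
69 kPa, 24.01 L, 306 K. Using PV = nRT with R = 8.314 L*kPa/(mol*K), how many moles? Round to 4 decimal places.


PV = nRT, solve for n = PV / (RT).
PV = 69 * 24.01 = 1656.69
RT = 8.314 * 306 = 2544.084
n = 1656.69 / 2544.084
n = 0.65119312 mol, rounded to 4 dp:

0.6512 mol


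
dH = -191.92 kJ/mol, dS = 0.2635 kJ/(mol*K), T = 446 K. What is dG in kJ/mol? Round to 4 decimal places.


Gibbs: dG = dH - T*dS (consistent units, dS already in kJ/(mol*K)).
T*dS = 446 * 0.2635 = 117.521
dG = -191.92 - (117.521)
dG = -309.441 kJ/mol, rounded to 4 dp:

-309.4410 kJ/mol


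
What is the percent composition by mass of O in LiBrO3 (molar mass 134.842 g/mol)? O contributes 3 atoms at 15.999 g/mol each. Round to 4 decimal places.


pct = 100 * (n_elem * M_elem) / M_total
mass_contribution = 3 * 15.999 = 47.997 g/mol
pct = 100 * 47.997 / 134.842
pct = 35.59499266 %, rounded to 4 dp:

35.5950 %


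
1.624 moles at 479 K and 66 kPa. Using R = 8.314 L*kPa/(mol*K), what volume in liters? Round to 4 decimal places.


PV = nRT, solve for V = nRT / P.
nRT = 1.624 * 8.314 * 479 = 6467.4273
V = 6467.4273 / 66
V = 97.99132273 L, rounded to 4 dp:

97.9913 L


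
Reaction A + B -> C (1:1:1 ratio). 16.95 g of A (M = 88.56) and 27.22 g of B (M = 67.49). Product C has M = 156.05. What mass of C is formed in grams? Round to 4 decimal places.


Find moles of each reactant; the smaller value is the limiting reagent in a 1:1:1 reaction, so moles_C equals moles of the limiter.
n_A = mass_A / M_A = 16.95 / 88.56 = 0.191396 mol
n_B = mass_B / M_B = 27.22 / 67.49 = 0.403319 mol
Limiting reagent: A (smaller), n_limiting = 0.191396 mol
mass_C = n_limiting * M_C = 0.191396 * 156.05
mass_C = 29.8673458 g, rounded to 4 dp:

29.8673 g


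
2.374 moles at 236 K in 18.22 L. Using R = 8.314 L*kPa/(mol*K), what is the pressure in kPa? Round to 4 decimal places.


PV = nRT, solve for P = nRT / V.
nRT = 2.374 * 8.314 * 236 = 4658.0349
P = 4658.0349 / 18.22
P = 255.65504391 kPa, rounded to 4 dp:

255.6550 kPa


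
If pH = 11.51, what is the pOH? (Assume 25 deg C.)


At 25 deg C, pH + pOH = 14.
pOH = 14 - pH = 14 - 11.51
pOH = 2.49:

2.49


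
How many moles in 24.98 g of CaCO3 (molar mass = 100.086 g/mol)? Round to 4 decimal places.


n = mass / M
n = 24.98 / 100.086
n = 0.24958536 mol, rounded to 4 dp:

0.2496 mol


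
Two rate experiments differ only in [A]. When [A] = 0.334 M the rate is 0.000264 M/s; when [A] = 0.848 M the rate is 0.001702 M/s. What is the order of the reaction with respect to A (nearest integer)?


Rate is proportional to [A]^n, so rate2/rate1 = ([A]2/[A]1)^n. Take logs to solve for n.
rate2/rate1 = 0.001702 / 0.000264 = 6.447
[A]2/[A]1 = 0.848 / 0.334 = 2.5389
n = ln(6.447) / ln(2.5389) = 2.0
Nearest integer order:

2


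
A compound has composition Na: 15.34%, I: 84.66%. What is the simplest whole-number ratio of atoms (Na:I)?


Assume 100 g of compound, divide each mass% by atomic mass to get moles, then normalize by the smallest to get a raw atom ratio.
Moles per 100 g: Na: 15.34/22.99 = 0.6672, I: 84.66/126.904 = 0.6671
Raw ratio (divide by min = 0.6671): Na: 1.0, I: 1.0
Multiply by 1 to clear fractions: Na: 1.0 ~= 1, I: 1.0 ~= 1
Reduce by GCD to get the simplest whole-number ratio:

1:1


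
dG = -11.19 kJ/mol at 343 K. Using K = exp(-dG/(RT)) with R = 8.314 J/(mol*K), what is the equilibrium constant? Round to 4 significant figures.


dG is in kJ/mol; multiply by 1000 to match R in J/(mol*K).
RT = 8.314 * 343 = 2851.702 J/mol
exponent = -dG*1000 / (RT) = -(-11.19*1000) / 2851.702 = 3.92397242
K = exp(3.92397242)
K = 50.601055, rounded to 4 significant figures:

50.60


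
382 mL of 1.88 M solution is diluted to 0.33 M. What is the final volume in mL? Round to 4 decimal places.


Dilution: M1*V1 = M2*V2, solve for V2.
V2 = M1*V1 / M2
V2 = 1.88 * 382 / 0.33
V2 = 718.16 / 0.33
V2 = 2176.24242424 mL, rounded to 4 dp:

2176.2424 mL


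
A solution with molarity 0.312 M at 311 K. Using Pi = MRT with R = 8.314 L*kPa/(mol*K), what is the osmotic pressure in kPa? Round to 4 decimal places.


Osmotic pressure (van't Hoff): Pi = M*R*T.
RT = 8.314 * 311 = 2585.654
Pi = 0.312 * 2585.654
Pi = 806.724048 kPa, rounded to 4 dp:

806.7240 kPa


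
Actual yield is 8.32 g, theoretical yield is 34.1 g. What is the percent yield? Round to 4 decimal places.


% yield = 100 * actual / theoretical
% yield = 100 * 8.32 / 34.1
% yield = 24.39882698 %, rounded to 4 dp:

24.3988 %


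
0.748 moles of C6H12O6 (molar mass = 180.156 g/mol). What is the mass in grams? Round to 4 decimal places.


mass = n * M
mass = 0.748 * 180.156
mass = 134.756688 g, rounded to 4 dp:

134.7567 g


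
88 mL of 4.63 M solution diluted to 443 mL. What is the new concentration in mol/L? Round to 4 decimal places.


Dilution: M1*V1 = M2*V2, solve for M2.
M2 = M1*V1 / V2
M2 = 4.63 * 88 / 443
M2 = 407.44 / 443
M2 = 0.91972912 mol/L, rounded to 4 dp:

0.9197 mol/L


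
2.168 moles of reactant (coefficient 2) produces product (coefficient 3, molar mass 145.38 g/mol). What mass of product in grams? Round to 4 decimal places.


Use the coefficient ratio to convert reactant moles to product moles, then multiply by the product's molar mass.
moles_P = moles_R * (coeff_P / coeff_R) = 2.168 * (3/2) = 3.252
mass_P = moles_P * M_P = 3.252 * 145.38
mass_P = 472.77576 g, rounded to 4 dp:

472.7758 g


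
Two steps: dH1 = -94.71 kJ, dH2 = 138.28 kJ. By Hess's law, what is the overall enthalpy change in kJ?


Hess's law: enthalpy is a state function, so add the step enthalpies.
dH_total = dH1 + dH2 = -94.71 + (138.28)
dH_total = 43.57 kJ:

43.57 kJ


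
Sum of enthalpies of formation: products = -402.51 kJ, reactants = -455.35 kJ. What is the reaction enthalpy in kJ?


dH_rxn = sum(dH_f products) - sum(dH_f reactants)
dH_rxn = -402.51 - (-455.35)
dH_rxn = 52.84 kJ:

52.84 kJ


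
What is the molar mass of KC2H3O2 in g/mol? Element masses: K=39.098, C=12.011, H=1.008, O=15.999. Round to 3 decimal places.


M = sum(count * atomic_mass) over atoms.
M = 1*39.098 + 2*12.011 + 3*1.008 + 2*15.999
M = 39.098 + 24.022 + 3.024 + 31.998
M = 98.142 g/mol, rounded to 3 dp:

98.142 g/mol


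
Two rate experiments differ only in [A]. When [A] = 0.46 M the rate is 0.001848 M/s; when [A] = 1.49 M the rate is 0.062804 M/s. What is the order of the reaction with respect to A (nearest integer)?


Rate is proportional to [A]^n, so rate2/rate1 = ([A]2/[A]1)^n. Take logs to solve for n.
rate2/rate1 = 0.062804 / 0.001848 = 33.9848
[A]2/[A]1 = 1.49 / 0.46 = 3.2391
n = ln(33.9848) / ln(3.2391) = 3.0
Nearest integer order:

3


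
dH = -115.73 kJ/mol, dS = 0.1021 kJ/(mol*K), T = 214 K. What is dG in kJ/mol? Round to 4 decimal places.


Gibbs: dG = dH - T*dS (consistent units, dS already in kJ/(mol*K)).
T*dS = 214 * 0.1021 = 21.8494
dG = -115.73 - (21.8494)
dG = -137.5794 kJ/mol, rounded to 4 dp:

-137.5794 kJ/mol


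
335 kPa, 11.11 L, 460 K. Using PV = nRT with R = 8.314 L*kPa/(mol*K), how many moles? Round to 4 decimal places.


PV = nRT, solve for n = PV / (RT).
PV = 335 * 11.11 = 3721.85
RT = 8.314 * 460 = 3824.44
n = 3721.85 / 3824.44
n = 0.97317516 mol, rounded to 4 dp:

0.9732 mol


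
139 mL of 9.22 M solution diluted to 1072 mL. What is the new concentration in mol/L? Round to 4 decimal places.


Dilution: M1*V1 = M2*V2, solve for M2.
M2 = M1*V1 / V2
M2 = 9.22 * 139 / 1072
M2 = 1281.58 / 1072
M2 = 1.19550373 mol/L, rounded to 4 dp:

1.1955 mol/L


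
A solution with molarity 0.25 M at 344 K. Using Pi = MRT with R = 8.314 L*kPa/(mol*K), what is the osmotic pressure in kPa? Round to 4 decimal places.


Osmotic pressure (van't Hoff): Pi = M*R*T.
RT = 8.314 * 344 = 2860.016
Pi = 0.25 * 2860.016
Pi = 715.004 kPa, rounded to 4 dp:

715.0040 kPa


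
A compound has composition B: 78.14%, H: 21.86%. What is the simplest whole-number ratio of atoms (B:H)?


Assume 100 g of compound, divide each mass% by atomic mass to get moles, then normalize by the smallest to get a raw atom ratio.
Moles per 100 g: B: 78.14/10.81 = 7.2285, H: 21.86/1.008 = 21.6865
Raw ratio (divide by min = 7.2285): B: 1.0, H: 3.0
Multiply by 1 to clear fractions: B: 1.0 ~= 1, H: 3.0 ~= 3
Reduce by GCD to get the simplest whole-number ratio:

1:3


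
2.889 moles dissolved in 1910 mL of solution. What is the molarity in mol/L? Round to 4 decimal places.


Convert volume to liters: V_L = V_mL / 1000.
V_L = 1910 / 1000 = 1.91 L
M = n / V_L = 2.889 / 1.91
M = 1.51256545 mol/L, rounded to 4 dp:

1.5126 mol/L


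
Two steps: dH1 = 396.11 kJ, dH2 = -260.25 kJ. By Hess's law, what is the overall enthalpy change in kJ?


Hess's law: enthalpy is a state function, so add the step enthalpies.
dH_total = dH1 + dH2 = 396.11 + (-260.25)
dH_total = 135.86 kJ:

135.86 kJ


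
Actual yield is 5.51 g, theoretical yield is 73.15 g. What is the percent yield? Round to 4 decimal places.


% yield = 100 * actual / theoretical
% yield = 100 * 5.51 / 73.15
% yield = 7.53246753 %, rounded to 4 dp:

7.5325 %


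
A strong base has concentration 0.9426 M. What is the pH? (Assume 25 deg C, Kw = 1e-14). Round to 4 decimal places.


A strong base dissociates completely, so [OH-] equals the given concentration.
pOH = -log10([OH-]) = -log10(0.9426) = 0.025673
pH = 14 - pOH = 14 - 0.025673
pH = 13.974327, rounded to 4 dp:

13.9743


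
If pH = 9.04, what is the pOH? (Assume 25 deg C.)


At 25 deg C, pH + pOH = 14.
pOH = 14 - pH = 14 - 9.04
pOH = 4.96:

4.96


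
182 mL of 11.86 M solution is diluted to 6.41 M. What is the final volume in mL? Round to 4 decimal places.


Dilution: M1*V1 = M2*V2, solve for V2.
V2 = M1*V1 / M2
V2 = 11.86 * 182 / 6.41
V2 = 2158.52 / 6.41
V2 = 336.7425897 mL, rounded to 4 dp:

336.7426 mL


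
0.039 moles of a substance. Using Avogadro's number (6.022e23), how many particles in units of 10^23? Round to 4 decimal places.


N = n * NA, then divide by 1e23 for the requested units.
N / 1e23 = n * 6.022
N / 1e23 = 0.039 * 6.022
N / 1e23 = 0.234858, rounded to 4 dp:

0.2349


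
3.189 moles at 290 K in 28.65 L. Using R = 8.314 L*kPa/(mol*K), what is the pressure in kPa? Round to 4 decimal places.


PV = nRT, solve for P = nRT / V.
nRT = 3.189 * 8.314 * 290 = 7688.8703
P = 7688.8703 / 28.65
P = 268.3724363 kPa, rounded to 4 dp:

268.3724 kPa


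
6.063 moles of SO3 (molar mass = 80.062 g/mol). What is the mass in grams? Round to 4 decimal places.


mass = n * M
mass = 6.063 * 80.062
mass = 485.415906 g, rounded to 4 dp:

485.4159 g


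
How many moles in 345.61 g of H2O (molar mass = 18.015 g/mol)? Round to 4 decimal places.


n = mass / M
n = 345.61 / 18.015
n = 19.18456842 mol, rounded to 4 dp:

19.1846 mol


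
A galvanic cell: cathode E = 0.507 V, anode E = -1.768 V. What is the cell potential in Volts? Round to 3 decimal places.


Standard cell potential: E_cell = E_cathode - E_anode.
E_cell = 0.507 - (-1.768)
E_cell = 2.275 V, rounded to 3 dp:

2.275 V


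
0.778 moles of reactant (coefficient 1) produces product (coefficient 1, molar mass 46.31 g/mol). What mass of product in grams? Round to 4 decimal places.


Use the coefficient ratio to convert reactant moles to product moles, then multiply by the product's molar mass.
moles_P = moles_R * (coeff_P / coeff_R) = 0.778 * (1/1) = 0.778
mass_P = moles_P * M_P = 0.778 * 46.31
mass_P = 36.02918 g, rounded to 4 dp:

36.0292 g


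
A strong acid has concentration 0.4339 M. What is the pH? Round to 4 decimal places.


A strong acid dissociates completely, so [H+] equals the given concentration.
pH = -log10([H+]) = -log10(0.4339)
pH = 0.36261035, rounded to 4 dp:

0.3626


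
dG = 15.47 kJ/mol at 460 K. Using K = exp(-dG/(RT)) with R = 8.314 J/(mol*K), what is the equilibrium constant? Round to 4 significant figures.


dG is in kJ/mol; multiply by 1000 to match R in J/(mol*K).
RT = 8.314 * 460 = 3824.44 J/mol
exponent = -dG*1000 / (RT) = -(15.47*1000) / 3824.44 = -4.04503666
K = exp(-4.04503666)
K = 0.017509063, rounded to 4 significant figures:

0.01751


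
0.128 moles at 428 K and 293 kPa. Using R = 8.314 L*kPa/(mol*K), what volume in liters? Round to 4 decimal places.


PV = nRT, solve for V = nRT / P.
nRT = 0.128 * 8.314 * 428 = 455.4742
V = 455.4742 / 293
V = 1.55451945 L, rounded to 4 dp:

1.5545 L


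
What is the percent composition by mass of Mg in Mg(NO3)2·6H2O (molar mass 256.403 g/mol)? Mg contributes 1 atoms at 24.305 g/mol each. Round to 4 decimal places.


pct = 100 * (n_elem * M_elem) / M_total
mass_contribution = 1 * 24.305 = 24.305 g/mol
pct = 100 * 24.305 / 256.403
pct = 9.47921826 %, rounded to 4 dp:

9.4792 %


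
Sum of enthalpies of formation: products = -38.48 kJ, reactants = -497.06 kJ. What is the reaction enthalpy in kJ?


dH_rxn = sum(dH_f products) - sum(dH_f reactants)
dH_rxn = -38.48 - (-497.06)
dH_rxn = 458.58 kJ:

458.58 kJ


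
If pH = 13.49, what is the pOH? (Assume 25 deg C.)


At 25 deg C, pH + pOH = 14.
pOH = 14 - pH = 14 - 13.49
pOH = 0.51:

0.51


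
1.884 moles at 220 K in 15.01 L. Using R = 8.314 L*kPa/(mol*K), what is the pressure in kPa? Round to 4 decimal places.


PV = nRT, solve for P = nRT / V.
nRT = 1.884 * 8.314 * 220 = 3445.9867
P = 3445.9867 / 15.01
P = 229.57939374 kPa, rounded to 4 dp:

229.5794 kPa


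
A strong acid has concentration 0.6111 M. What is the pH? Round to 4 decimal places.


A strong acid dissociates completely, so [H+] equals the given concentration.
pH = -log10([H+]) = -log10(0.6111)
pH = 0.21388772, rounded to 4 dp:

0.2139


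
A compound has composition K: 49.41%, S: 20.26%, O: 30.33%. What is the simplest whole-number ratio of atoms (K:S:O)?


Assume 100 g of compound, divide each mass% by atomic mass to get moles, then normalize by the smallest to get a raw atom ratio.
Moles per 100 g: K: 49.41/39.098 = 1.2637, S: 20.26/32.065 = 0.6318, O: 30.33/15.999 = 1.8957
Raw ratio (divide by min = 0.6318): K: 2.0, S: 1.0, O: 3.0
Multiply by 1 to clear fractions: K: 2.0 ~= 2, S: 1.0 ~= 1, O: 3.0 ~= 3
Reduce by GCD to get the simplest whole-number ratio:

2:1:3


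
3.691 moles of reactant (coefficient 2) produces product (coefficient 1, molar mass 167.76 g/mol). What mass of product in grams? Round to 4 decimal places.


Use the coefficient ratio to convert reactant moles to product moles, then multiply by the product's molar mass.
moles_P = moles_R * (coeff_P / coeff_R) = 3.691 * (1/2) = 1.8455
mass_P = moles_P * M_P = 1.8455 * 167.76
mass_P = 309.60108 g, rounded to 4 dp:

309.6011 g


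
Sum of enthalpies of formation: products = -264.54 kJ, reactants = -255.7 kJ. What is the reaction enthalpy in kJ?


dH_rxn = sum(dH_f products) - sum(dH_f reactants)
dH_rxn = -264.54 - (-255.7)
dH_rxn = -8.84 kJ:

-8.84 kJ


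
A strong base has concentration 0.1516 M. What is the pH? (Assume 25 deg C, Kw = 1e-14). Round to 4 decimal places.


A strong base dissociates completely, so [OH-] equals the given concentration.
pOH = -log10([OH-]) = -log10(0.1516) = 0.819301
pH = 14 - pOH = 14 - 0.819301
pH = 13.180699, rounded to 4 dp:

13.1807


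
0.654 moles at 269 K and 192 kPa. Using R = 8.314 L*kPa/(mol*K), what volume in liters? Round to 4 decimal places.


PV = nRT, solve for V = nRT / P.
nRT = 0.654 * 8.314 * 269 = 1462.6488
V = 1462.6488 / 192
V = 7.6179625 L, rounded to 4 dp:

7.6180 L


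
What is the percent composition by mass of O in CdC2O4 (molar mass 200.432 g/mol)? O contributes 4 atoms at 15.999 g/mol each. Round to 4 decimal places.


pct = 100 * (n_elem * M_elem) / M_total
mass_contribution = 4 * 15.999 = 63.996 g/mol
pct = 100 * 63.996 / 200.432
pct = 31.92903329 %, rounded to 4 dp:

31.9290 %


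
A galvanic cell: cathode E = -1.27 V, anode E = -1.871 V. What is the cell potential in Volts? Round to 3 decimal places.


Standard cell potential: E_cell = E_cathode - E_anode.
E_cell = -1.27 - (-1.871)
E_cell = 0.601 V, rounded to 3 dp:

0.601 V


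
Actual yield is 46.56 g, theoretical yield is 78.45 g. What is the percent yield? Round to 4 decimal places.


% yield = 100 * actual / theoretical
% yield = 100 * 46.56 / 78.45
% yield = 59.3499044 %, rounded to 4 dp:

59.3499 %


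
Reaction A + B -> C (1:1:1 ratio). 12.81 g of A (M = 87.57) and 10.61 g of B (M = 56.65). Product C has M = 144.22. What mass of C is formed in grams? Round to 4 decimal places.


Find moles of each reactant; the smaller value is the limiting reagent in a 1:1:1 reaction, so moles_C equals moles of the limiter.
n_A = mass_A / M_A = 12.81 / 87.57 = 0.146283 mol
n_B = mass_B / M_B = 10.61 / 56.65 = 0.18729 mol
Limiting reagent: A (smaller), n_limiting = 0.146283 mol
mass_C = n_limiting * M_C = 0.146283 * 144.22
mass_C = 21.09693426 g, rounded to 4 dp:

21.0969 g


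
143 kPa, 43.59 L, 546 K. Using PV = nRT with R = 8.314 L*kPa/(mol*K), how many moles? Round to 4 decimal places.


PV = nRT, solve for n = PV / (RT).
PV = 143 * 43.59 = 6233.37
RT = 8.314 * 546 = 4539.444
n = 6233.37 / 4539.444
n = 1.37315715 mol, rounded to 4 dp:

1.3732 mol


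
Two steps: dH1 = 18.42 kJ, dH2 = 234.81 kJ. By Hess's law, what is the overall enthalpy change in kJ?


Hess's law: enthalpy is a state function, so add the step enthalpies.
dH_total = dH1 + dH2 = 18.42 + (234.81)
dH_total = 253.23 kJ:

253.23 kJ


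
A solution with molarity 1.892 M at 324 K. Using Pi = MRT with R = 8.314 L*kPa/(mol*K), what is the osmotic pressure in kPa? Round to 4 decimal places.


Osmotic pressure (van't Hoff): Pi = M*R*T.
RT = 8.314 * 324 = 2693.736
Pi = 1.892 * 2693.736
Pi = 5096.548512 kPa, rounded to 4 dp:

5096.5485 kPa


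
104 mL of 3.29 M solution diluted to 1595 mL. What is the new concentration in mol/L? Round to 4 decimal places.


Dilution: M1*V1 = M2*V2, solve for M2.
M2 = M1*V1 / V2
M2 = 3.29 * 104 / 1595
M2 = 342.16 / 1595
M2 = 0.21452038 mol/L, rounded to 4 dp:

0.2145 mol/L


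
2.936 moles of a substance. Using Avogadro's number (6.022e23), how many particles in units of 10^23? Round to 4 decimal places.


N = n * NA, then divide by 1e23 for the requested units.
N / 1e23 = n * 6.022
N / 1e23 = 2.936 * 6.022
N / 1e23 = 17.680592, rounded to 4 dp:

17.6806


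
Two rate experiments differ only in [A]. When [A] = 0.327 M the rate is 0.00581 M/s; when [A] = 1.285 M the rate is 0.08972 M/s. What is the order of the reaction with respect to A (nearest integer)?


Rate is proportional to [A]^n, so rate2/rate1 = ([A]2/[A]1)^n. Take logs to solve for n.
rate2/rate1 = 0.08972 / 0.00581 = 15.4423
[A]2/[A]1 = 1.285 / 0.327 = 3.9297
n = ln(15.4423) / ln(3.9297) = 2.0
Nearest integer order:

2


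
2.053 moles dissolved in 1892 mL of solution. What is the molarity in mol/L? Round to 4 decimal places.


Convert volume to liters: V_L = V_mL / 1000.
V_L = 1892 / 1000 = 1.892 L
M = n / V_L = 2.053 / 1.892
M = 1.08509514 mol/L, rounded to 4 dp:

1.0851 mol/L
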